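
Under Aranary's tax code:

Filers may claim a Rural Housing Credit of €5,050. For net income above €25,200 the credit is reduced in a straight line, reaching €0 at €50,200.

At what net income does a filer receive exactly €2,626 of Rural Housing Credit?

€37,200

€2,626 is 2,626/5,050 of the full €5,050, so 2,424/5,050 of the €25,000 range has been used: income = €25,200 + €25,000 × 2,424/5,050 = €37,200.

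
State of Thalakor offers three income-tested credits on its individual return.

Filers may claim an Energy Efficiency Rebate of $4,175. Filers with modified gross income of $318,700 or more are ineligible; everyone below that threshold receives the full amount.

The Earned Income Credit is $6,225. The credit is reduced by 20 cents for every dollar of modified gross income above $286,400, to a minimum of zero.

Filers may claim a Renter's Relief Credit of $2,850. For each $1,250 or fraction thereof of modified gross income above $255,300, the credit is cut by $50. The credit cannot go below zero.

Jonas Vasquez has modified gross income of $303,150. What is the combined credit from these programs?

$7,950

Energy Efficiency Rebate: $303,150 is below the $318,700 cutoff, so the full $4,175 applies.
Earned Income Credit: 20% of the $16,750 excess over $286,400 is $3,350; credit = $6,225 − $3,350 = $2,875.
Renter's Relief Credit: income exceeds $255,300 by $47,850, which is 39 full-or-partial $1,250 increments; reduction = 39 × $50 = $1,950, leaving $900.
Total: $4,175 + $2,875 + $900 = $7,950.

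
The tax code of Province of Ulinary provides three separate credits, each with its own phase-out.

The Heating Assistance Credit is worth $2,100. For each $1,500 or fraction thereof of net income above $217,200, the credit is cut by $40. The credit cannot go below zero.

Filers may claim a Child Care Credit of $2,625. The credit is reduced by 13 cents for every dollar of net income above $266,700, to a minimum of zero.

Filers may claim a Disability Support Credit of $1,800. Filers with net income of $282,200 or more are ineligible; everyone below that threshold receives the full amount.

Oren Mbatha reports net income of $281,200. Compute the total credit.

Heating Assistance Credit: income exceeds $217,200 by $64,000, which is 43 full-or-partial $1,500 increments; reduction = 43 × $40 = $1,720, leaving $380.
Child Care Credit: 13% of the $14,500 excess over $266,700 is $1,885; credit = $2,625 − $1,885 = $740.
Disability Support Credit: $281,200 is below the $282,200 cutoff, so the full $1,800 applies.
Total: $380 + $740 + $1,800 = $2,920.

$2,920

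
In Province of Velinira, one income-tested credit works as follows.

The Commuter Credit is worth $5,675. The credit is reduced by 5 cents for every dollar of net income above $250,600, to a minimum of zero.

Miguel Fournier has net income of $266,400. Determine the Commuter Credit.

Commuter Credit: 5% of the $15,800 excess over $250,600 is $790; credit = $5,675 − $790 = $4,885.

$4,885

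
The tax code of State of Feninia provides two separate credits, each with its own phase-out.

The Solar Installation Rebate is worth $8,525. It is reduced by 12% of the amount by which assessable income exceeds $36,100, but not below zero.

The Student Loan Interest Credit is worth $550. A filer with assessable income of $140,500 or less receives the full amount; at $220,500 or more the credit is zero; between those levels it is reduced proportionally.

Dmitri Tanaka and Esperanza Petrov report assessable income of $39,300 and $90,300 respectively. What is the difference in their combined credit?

Dmitri ($39,300): Solar Installation Rebate: 12% of the $3,200 excess over $36,100 is $384; credit = $8,525 − $384 = $8,141. Student Loan Interest Credit: $39,300 is at or below the $140,500 threshold, so the full $550 applies. total $8,141 + $550 = $8,691
Esperanza ($90,300): Solar Installation Rebate: 12% of the $54,200 excess over $36,100 is $6,504; credit = $8,525 − $6,504 = $2,021. Student Loan Interest Credit: $90,300 is at or below the $140,500 threshold, so the full $550 applies. total $2,021 + $550 = $2,571
Difference: |$8,691 − $2,571| = $6,120.

$6,120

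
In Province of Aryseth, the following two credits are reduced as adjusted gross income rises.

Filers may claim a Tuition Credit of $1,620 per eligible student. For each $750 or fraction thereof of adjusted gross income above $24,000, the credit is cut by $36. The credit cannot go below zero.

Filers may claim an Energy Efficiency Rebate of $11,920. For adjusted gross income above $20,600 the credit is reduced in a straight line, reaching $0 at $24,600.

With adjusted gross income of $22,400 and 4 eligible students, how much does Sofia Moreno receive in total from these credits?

Tuition Credit: base = 4 × $1,620 = $6,480. $22,400 is at or below the $24,000 threshold, so the full $6,480 applies.
Energy Efficiency Rebate: $22,400 is $1,800 into a $4,000 phase-out range, leaving 2,200/4,000 of the credit: $11,920 × 2,200/4,000 = $6,556.
Total: $6,480 + $6,556 = $13,036.

$13,036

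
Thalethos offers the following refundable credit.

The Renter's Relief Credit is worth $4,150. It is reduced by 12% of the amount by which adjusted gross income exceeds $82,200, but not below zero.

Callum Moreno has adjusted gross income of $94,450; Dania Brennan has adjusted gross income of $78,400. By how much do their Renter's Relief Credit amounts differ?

$1,470

Callum ($94,450): Renter's Relief Credit: 12% of the $12,250 excess over $82,200 is $1,470; credit = $4,150 − $1,470 = $2,680.
Dania ($78,400): Renter's Relief Credit: $78,400 is at or below the $82,200 threshold, so the full $4,150 applies.
Difference: |$2,680 − $4,150| = $1,470.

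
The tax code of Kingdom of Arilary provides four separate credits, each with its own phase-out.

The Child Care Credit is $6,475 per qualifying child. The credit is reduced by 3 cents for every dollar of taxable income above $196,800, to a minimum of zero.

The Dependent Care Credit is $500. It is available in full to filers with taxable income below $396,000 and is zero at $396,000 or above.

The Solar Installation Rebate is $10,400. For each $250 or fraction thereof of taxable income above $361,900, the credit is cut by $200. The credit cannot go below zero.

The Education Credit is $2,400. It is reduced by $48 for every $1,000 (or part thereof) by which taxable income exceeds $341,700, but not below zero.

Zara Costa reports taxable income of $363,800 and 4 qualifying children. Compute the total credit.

$31,486

Child Care Credit: base = 4 × $6,475 = $25,900. 3% of the $167,000 excess over $196,800 is $5,010; credit = $25,900 − $5,010 = $20,890.
Dependent Care Credit: $363,800 is below the $396,000 cutoff, so the full $500 applies.
Solar Installation Rebate: income exceeds $361,900 by $1,900, which is 8 full-or-partial $250 increments; reduction = 8 × $200 = $1,600, leaving $8,800.
Education Credit: income exceeds $341,700 by $22,100, which is 23 full-or-partial $1,000 increments; reduction = 23 × $48 = $1,104, leaving $1,296.
Total: $20,890 + $500 + $8,800 + $1,296 = $31,486.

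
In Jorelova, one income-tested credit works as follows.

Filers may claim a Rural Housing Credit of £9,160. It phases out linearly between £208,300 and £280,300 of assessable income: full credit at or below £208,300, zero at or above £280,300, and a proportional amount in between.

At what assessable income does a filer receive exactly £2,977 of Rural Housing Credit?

£2,977 is 2,977/9,160 of the full £9,160, so 6,183/9,160 of the £72,000 range has been used: income = £208,300 + £72,000 × 6,183/9,160 = £256,900.

£256,900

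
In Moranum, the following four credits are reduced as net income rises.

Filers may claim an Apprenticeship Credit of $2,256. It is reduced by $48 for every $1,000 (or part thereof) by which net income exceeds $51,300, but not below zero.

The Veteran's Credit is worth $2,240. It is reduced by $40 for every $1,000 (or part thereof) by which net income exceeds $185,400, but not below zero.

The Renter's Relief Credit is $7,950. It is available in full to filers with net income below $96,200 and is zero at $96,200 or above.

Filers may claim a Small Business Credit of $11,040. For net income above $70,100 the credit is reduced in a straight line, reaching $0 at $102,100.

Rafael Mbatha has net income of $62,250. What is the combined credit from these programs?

Apprenticeship Credit: income exceeds $51,300 by $10,950, which is 11 full-or-partial $1,000 increments; reduction = 11 × $48 = $528, leaving $1,728.
Veteran's Credit: $62,250 is at or below the $185,400 threshold, so the full $2,240 applies.
Renter's Relief Credit: $62,250 is below the $96,200 cutoff, so the full $7,950 applies.
Small Business Credit: $62,250 is at or below the $70,100 threshold, so the full $11,040 applies.
Total: $1,728 + $2,240 + $7,950 + $11,040 = $22,958.

$22,958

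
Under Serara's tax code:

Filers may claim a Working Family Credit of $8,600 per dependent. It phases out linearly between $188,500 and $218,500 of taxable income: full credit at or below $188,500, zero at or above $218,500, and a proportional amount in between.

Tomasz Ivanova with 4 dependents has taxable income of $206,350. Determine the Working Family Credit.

Working Family Credit: base = 4 × $8,600 = $34,400. $206,350 is $17,850 into a $30,000 phase-out range, leaving 12,150/30,000 of the credit: $34,400 × 12,150/30,000 = $13,932.

$13,932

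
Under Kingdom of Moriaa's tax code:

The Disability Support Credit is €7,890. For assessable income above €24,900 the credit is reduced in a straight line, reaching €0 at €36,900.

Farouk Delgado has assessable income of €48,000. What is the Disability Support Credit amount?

€0

Disability Support Credit: €48,000 is at or above €36,900, so the credit is €0.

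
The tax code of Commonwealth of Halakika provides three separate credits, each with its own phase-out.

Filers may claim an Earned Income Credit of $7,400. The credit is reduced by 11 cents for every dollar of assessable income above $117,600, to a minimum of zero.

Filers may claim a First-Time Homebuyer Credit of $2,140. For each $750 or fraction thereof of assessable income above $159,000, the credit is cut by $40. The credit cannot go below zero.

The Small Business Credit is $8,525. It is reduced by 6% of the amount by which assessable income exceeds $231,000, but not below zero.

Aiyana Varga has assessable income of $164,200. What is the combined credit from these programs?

Earned Income Credit: 11% of the $46,600 excess over $117,600 is $5,126; credit = $7,400 − $5,126 = $2,274.
First-Time Homebuyer Credit: income exceeds $159,000 by $5,200, which is 7 full-or-partial $750 increments; reduction = 7 × $40 = $280, leaving $1,860.
Small Business Credit: $164,200 is at or below the $231,000 threshold, so the full $8,525 applies.
Total: $2,274 + $1,860 + $8,525 = $12,659.

$12,659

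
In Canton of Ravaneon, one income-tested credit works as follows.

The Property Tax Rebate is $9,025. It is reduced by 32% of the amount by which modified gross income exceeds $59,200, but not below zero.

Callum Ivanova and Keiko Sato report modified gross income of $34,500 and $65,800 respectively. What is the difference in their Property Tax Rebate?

$2,112

Callum ($34,500): Property Tax Rebate: $34,500 is at or below the $59,200 threshold, so the full $9,025 applies.
Keiko ($65,800): Property Tax Rebate: 32% of the $6,600 excess over $59,200 is $2,112; credit = $9,025 − $2,112 = $6,913.
Difference: |$9,025 − $6,913| = $2,112.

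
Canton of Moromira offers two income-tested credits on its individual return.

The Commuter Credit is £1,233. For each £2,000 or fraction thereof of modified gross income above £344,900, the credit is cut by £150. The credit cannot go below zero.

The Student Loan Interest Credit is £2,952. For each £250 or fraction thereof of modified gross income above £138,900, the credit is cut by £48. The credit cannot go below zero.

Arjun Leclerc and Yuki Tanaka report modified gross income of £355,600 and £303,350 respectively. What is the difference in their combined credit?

Arjun (£355,600): Commuter Credit: income exceeds £344,900 by £10,700, which is 6 full-or-partial £2,000 increments; reduction = 6 × £150 = £900, leaving £333. Student Loan Interest Credit: income exceeds £138,900 by £216,700 → 867 increments × £48 = £41,616 ≥ base, so the credit is £0. total £333 + £0 = £333
Yuki (£303,350): Commuter Credit: £303,350 is at or below the £344,900 threshold, so the full £1,233 applies. Student Loan Interest Credit: income exceeds £138,900 by £164,450 → 658 increments × £48 = £31,584 ≥ base, so the credit is £0. total £1,233 + £0 = £1,233
Difference: |£333 − £1,233| = £900.

£900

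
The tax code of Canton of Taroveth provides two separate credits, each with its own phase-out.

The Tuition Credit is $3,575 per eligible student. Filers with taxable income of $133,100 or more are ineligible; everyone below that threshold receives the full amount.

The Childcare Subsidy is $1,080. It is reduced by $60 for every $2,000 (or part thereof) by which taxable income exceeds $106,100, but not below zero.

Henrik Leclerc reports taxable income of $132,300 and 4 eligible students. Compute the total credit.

$14,540

Tuition Credit: base = 4 × $3,575 = $14,300. $132,300 is below the $133,100 cutoff, so the full $14,300 applies.
Childcare Subsidy: income exceeds $106,100 by $26,200, which is 14 full-or-partial $2,000 increments; reduction = 14 × $60 = $840, leaving $240.
Total: $14,300 + $240 = $14,540.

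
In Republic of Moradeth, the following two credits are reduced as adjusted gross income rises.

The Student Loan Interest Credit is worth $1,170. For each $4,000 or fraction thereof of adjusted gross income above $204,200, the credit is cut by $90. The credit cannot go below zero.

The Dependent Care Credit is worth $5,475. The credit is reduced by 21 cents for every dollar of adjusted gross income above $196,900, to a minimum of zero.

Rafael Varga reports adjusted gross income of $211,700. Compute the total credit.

Student Loan Interest Credit: income exceeds $204,200 by $7,500, which is 2 full-or-partial $4,000 increments; reduction = 2 × $90 = $180, leaving $990.
Dependent Care Credit: 21% of the $14,800 excess over $196,900 is $3,108; credit = $5,475 − $3,108 = $2,367.
Total: $990 + $2,367 = $3,357.

$3,357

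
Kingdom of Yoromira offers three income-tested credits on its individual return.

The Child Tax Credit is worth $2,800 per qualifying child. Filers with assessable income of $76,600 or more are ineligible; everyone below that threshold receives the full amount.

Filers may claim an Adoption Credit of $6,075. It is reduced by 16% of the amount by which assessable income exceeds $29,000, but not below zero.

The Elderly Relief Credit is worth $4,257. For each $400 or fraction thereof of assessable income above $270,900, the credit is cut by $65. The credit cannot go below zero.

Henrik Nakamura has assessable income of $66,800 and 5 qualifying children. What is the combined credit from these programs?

Child Tax Credit: base = 5 × $2,800 = $14,000. $66,800 is below the $76,600 cutoff, so the full $14,000 applies.
Adoption Credit: 16% of the $37,800 excess over $29,000 is $6,048; credit = $6,075 − $6,048 = $27.
Elderly Relief Credit: $66,800 is at or below the $270,900 threshold, so the full $4,257 applies.
Total: $14,000 + $27 + $4,257 = $18,284.

$18,284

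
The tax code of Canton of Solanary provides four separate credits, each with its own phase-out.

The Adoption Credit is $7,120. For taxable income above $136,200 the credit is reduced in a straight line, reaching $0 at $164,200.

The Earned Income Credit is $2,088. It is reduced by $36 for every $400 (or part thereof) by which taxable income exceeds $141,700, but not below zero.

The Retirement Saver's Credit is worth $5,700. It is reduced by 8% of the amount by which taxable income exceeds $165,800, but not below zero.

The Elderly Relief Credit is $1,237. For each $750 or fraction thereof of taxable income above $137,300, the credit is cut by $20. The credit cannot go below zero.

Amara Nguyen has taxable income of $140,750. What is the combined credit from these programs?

$14,888

Adoption Credit: $140,750 is $4,550 into a $28,000 phase-out range, leaving 23,450/28,000 of the credit: $7,120 × 23,450/28,000 = $5,963.
Earned Income Credit: $140,750 is at or below the $141,700 threshold, so the full $2,088 applies.
Retirement Saver's Credit: $140,750 is at or below the $165,800 threshold, so the full $5,700 applies.
Elderly Relief Credit: income exceeds $137,300 by $3,450, which is 5 full-or-partial $750 increments; reduction = 5 × $20 = $100, leaving $1,137.
Total: $5,963 + $2,088 + $5,700 + $1,137 = $14,888.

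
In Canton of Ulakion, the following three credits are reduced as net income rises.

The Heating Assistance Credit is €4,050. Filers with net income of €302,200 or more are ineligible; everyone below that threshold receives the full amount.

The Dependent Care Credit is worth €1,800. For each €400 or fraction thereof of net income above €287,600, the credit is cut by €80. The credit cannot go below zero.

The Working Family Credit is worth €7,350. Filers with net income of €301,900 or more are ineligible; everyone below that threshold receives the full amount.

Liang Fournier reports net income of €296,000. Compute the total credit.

Heating Assistance Credit: €296,000 is below the €302,200 cutoff, so the full €4,050 applies.
Dependent Care Credit: income exceeds €287,600 by €8,400, which is 21 full-or-partial €400 increments; reduction = 21 × €80 = €1,680, leaving €120.
Working Family Credit: €296,000 is below the €301,900 cutoff, so the full €7,350 applies.
Total: €4,050 + €120 + €7,350 = €11,520.

€11,520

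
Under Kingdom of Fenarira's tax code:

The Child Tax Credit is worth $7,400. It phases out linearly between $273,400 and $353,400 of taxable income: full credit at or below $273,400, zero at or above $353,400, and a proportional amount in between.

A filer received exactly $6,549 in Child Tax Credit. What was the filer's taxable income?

$282,600

$6,549 is 6,549/7,400 of the full $7,400, so 851/7,400 of the $80,000 range has been used: income = $273,400 + $80,000 × 851/7,400 = $282,600.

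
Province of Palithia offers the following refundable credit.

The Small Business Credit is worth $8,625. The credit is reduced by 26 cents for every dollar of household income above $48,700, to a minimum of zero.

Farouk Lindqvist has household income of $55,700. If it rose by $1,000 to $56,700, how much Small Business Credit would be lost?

$260

At $55,700 — 26% of the $7,000 excess over $48,700 is $1,820; credit = $8,625 − $1,820 = $6,805.
At $56,700 — 26% of the $8,000 excess over $48,700 is $2,080; credit = $8,625 − $2,080 = $6,545.
Lost: $6,805 − $6,545 = $260.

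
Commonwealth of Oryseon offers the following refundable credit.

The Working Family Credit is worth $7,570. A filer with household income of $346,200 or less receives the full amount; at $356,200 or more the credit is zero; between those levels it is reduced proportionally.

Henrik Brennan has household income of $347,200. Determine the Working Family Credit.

Working Family Credit: $347,200 is $1,000 into a $10,000 phase-out range, leaving 9,000/10,000 of the credit: $7,570 × 9,000/10,000 = $6,813.

$6,813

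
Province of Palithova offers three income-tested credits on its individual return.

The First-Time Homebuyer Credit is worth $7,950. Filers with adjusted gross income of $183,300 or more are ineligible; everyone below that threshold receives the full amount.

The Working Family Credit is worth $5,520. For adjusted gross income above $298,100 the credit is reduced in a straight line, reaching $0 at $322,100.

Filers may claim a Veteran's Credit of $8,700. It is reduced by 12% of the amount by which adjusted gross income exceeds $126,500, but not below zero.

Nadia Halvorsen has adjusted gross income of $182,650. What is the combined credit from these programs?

$15,432

First-Time Homebuyer Credit: $182,650 is below the $183,300 cutoff, so the full $7,950 applies.
Working Family Credit: $182,650 is at or below the $298,100 threshold, so the full $5,520 applies.
Veteran's Credit: 12% of the $56,150 excess over $126,500 is $6,738; credit = $8,700 − $6,738 = $1,962.
Total: $7,950 + $5,520 + $1,962 = $15,432.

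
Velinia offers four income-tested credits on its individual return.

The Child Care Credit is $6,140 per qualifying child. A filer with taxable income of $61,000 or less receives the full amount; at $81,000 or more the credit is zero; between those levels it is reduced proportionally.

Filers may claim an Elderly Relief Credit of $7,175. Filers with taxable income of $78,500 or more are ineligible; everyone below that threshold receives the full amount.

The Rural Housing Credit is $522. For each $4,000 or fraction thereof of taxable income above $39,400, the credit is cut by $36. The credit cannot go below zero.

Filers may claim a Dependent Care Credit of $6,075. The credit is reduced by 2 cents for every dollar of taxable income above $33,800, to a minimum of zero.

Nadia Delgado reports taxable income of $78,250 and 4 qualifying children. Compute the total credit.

$15,900

Child Care Credit: base = 4 × $6,140 = $24,560. $78,250 is $17,250 into a $20,000 phase-out range, leaving 2,750/20,000 of the credit: $24,560 × 2,750/20,000 = $3,377.
Elderly Relief Credit: $78,250 is below the $78,500 cutoff, so the full $7,175 applies.
Rural Housing Credit: income exceeds $39,400 by $38,850, which is 10 full-or-partial $4,000 increments; reduction = 10 × $36 = $360, leaving $162.
Dependent Care Credit: 2% of the $44,450 excess over $33,800 is $889; credit = $6,075 − $889 = $5,186.
Total: $3,377 + $7,175 + $162 + $5,186 = $15,900.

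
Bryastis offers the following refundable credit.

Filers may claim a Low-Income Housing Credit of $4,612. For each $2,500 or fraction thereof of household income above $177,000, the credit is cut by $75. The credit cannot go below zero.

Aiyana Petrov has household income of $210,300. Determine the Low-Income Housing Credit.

$3,562

Low-Income Housing Credit: income exceeds $177,000 by $33,300, which is 14 full-or-partial $2,500 increments; reduction = 14 × $75 = $1,050, leaving $3,562.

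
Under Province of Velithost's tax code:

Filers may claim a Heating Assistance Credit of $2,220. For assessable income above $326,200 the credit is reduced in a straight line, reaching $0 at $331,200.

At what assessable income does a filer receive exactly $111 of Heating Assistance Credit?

$111 is 111/2,220 of the full $2,220, so 2,109/2,220 of the $5,000 range has been used: income = $326,200 + $5,000 × 2,109/2,220 = $330,950.

$330,950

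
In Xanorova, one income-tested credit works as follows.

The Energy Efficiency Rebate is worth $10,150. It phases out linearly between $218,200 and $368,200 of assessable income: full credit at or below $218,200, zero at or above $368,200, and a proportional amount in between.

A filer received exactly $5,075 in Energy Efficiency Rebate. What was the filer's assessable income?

$5,075 is 5,075/10,150 of the full $10,150, so 5,075/10,150 of the $150,000 range has been used: income = $218,200 + $150,000 × 5,075/10,150 = $293,200.

$293,200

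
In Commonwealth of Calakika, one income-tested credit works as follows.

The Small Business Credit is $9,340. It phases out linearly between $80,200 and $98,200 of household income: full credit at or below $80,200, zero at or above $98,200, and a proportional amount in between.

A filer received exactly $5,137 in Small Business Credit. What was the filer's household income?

$88,300

$5,137 is 5,137/9,340 of the full $9,340, so 4,203/9,340 of the $18,000 range has been used: income = $80,200 + $18,000 × 4,203/9,340 = $88,300.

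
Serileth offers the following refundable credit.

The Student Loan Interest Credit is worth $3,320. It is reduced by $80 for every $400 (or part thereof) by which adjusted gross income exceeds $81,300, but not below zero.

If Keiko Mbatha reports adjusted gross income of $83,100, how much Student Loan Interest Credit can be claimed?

Student Loan Interest Credit: income exceeds $81,300 by $1,800, which is 5 full-or-partial $400 increments; reduction = 5 × $80 = $400, leaving $2,920.

$2,920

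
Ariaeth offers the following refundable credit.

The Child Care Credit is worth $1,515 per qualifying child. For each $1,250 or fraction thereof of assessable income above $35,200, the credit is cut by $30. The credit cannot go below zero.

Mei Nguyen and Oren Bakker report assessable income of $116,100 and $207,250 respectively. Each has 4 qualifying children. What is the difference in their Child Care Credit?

Mei ($116,100): Child Care Credit: base = 4 × $1,515 = $6,060. income exceeds $35,200 by $80,900, which is 65 full-or-partial $1,250 increments; reduction = 65 × $30 = $1,950, leaving $4,110.
Oren ($207,250): Child Care Credit: base = 4 × $1,515 = $6,060. income exceeds $35,200 by $172,050, which is 138 full-or-partial $1,250 increments; reduction = 138 × $30 = $4,140, leaving $1,920.
Difference: |$4,110 − $1,920| = $2,190.

$2,190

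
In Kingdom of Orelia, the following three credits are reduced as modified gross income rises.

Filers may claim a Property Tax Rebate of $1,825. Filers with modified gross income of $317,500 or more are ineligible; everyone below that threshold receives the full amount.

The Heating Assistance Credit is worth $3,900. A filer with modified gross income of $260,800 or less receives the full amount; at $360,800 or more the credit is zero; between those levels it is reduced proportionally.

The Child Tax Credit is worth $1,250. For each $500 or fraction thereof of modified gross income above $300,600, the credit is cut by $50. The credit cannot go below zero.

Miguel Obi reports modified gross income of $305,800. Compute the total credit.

$4,670

Property Tax Rebate: $305,800 is below the $317,500 cutoff, so the full $1,825 applies.
Heating Assistance Credit: $305,800 is $45,000 into a $100,000 phase-out range, leaving 55,000/100,000 of the credit: $3,900 × 55,000/100,000 = $2,145.
Child Tax Credit: income exceeds $300,600 by $5,200, which is 11 full-or-partial $500 increments; reduction = 11 × $50 = $550, leaving $700.
Total: $1,825 + $2,145 + $700 = $4,670.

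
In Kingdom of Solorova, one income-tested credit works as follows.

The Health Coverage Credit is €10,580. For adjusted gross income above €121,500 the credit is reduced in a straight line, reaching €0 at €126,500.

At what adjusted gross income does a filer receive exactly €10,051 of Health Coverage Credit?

€121,750

€10,051 is 10,051/10,580 of the full €10,580, so 529/10,580 of the €5,000 range has been used: income = €121,500 + €5,000 × 529/10,580 = €121,750.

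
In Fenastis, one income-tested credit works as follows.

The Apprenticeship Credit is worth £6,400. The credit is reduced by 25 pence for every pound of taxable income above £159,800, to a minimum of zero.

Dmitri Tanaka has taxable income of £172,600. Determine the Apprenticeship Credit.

Apprenticeship Credit: 25% of the £12,800 excess over £159,800 is £3,200; credit = £6,400 − £3,200 = £3,200.

£3,200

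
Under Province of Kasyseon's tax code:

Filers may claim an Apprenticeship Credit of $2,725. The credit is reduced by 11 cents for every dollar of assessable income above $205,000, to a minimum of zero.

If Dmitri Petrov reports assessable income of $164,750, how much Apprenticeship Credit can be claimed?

$2,725

Apprenticeship Credit: $164,750 is at or below the $205,000 threshold, so the full $2,725 applies.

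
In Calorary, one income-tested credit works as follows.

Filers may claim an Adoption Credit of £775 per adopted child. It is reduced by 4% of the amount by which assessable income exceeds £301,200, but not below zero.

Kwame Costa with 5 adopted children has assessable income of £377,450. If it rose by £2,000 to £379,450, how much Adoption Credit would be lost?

At £377,450 — base = 5 × £775 = £3,875. 4% of the £76,250 excess over £301,200 is £3,050; credit = £3,875 − £3,050 = £825.
At £379,450 — base = 5 × £775 = £3,875. 4% of the £78,250 excess over £301,200 is £3,130; credit = £3,875 − £3,130 = £745.
Lost: £825 − £745 = £80.

£80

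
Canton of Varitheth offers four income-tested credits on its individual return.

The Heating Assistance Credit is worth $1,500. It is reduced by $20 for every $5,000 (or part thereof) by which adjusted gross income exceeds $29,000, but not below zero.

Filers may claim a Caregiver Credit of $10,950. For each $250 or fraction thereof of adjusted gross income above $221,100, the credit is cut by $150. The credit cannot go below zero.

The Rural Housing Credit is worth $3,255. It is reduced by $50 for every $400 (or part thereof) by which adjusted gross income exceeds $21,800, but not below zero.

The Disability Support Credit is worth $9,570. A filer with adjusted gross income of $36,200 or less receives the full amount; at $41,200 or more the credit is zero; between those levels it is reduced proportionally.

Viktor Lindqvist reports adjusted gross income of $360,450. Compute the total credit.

$160

Heating Assistance Credit: income exceeds $29,000 by $331,450, which is 67 full-or-partial $5,000 increments; reduction = 67 × $20 = $1,340, leaving $160.
Caregiver Credit: income exceeds $221,100 by $139,350 → 558 increments × $150 = $83,700 ≥ base, so the credit is $0.
Rural Housing Credit: income exceeds $21,800 by $338,650 → 847 increments × $50 = $42,350 ≥ base, so the credit is $0.
Disability Support Credit: $360,450 is at or above $41,200, so the credit is $0.
Total: $160 + $0 + $0 + $0 = $160.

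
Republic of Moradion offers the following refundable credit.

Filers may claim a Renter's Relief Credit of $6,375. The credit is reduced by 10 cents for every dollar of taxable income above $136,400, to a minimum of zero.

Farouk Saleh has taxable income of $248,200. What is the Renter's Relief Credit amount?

Renter's Relief Credit: 10% of the $111,800 excess over $136,400 is $11,180 ≥ base, so the credit is $0.

$0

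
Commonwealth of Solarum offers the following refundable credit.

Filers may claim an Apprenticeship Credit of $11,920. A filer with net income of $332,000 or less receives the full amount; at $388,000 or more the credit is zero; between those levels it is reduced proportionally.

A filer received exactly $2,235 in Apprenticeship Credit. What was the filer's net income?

$377,500

$2,235 is 2,235/11,920 of the full $11,920, so 9,685/11,920 of the $56,000 range has been used: income = $332,000 + $56,000 × 9,685/11,920 = $377,500.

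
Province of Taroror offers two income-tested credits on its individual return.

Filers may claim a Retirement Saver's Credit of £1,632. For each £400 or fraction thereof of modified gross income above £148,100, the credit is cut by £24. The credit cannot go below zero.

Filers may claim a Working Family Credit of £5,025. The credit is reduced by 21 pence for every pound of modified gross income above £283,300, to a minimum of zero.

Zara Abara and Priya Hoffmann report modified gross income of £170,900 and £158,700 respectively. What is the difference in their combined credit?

Zara (£170,900): Retirement Saver's Credit: income exceeds £148,100 by £22,800, which is 57 full-or-partial £400 increments; reduction = 57 × £24 = £1,368, leaving £264. Working Family Credit: £170,900 is at or below the £283,300 threshold, so the full £5,025 applies. total £264 + £5,025 = £5,289
Priya (£158,700): Retirement Saver's Credit: income exceeds £148,100 by £10,600, which is 27 full-or-partial £400 increments; reduction = 27 × £24 = £648, leaving £984. Working Family Credit: £158,700 is at or below the £283,300 threshold, so the full £5,025 applies. total £984 + £5,025 = £6,009
Difference: |£5,289 − £6,009| = £720.

£720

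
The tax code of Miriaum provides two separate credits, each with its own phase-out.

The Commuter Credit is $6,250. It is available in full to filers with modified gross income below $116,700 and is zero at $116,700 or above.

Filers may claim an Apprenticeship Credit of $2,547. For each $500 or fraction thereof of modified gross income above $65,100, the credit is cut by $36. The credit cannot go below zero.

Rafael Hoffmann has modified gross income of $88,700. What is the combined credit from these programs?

$7,069

Commuter Credit: $88,700 is below the $116,700 cutoff, so the full $6,250 applies.
Apprenticeship Credit: income exceeds $65,100 by $23,600, which is 48 full-or-partial $500 increments; reduction = 48 × $36 = $1,728, leaving $819.
Total: $6,250 + $819 = $7,069.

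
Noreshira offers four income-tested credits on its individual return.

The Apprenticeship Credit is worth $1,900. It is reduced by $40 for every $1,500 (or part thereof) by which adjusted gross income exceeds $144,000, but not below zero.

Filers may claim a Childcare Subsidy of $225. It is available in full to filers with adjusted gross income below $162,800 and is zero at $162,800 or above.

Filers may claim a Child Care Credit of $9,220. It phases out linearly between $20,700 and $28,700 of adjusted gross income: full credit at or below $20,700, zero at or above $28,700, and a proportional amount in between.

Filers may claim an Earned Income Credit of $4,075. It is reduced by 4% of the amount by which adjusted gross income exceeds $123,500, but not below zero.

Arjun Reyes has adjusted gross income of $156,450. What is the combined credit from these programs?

Apprenticeship Credit: income exceeds $144,000 by $12,450, which is 9 full-or-partial $1,500 increments; reduction = 9 × $40 = $360, leaving $1,540.
Childcare Subsidy: $156,450 is below the $162,800 cutoff, so the full $225 applies.
Child Care Credit: $156,450 is at or above $28,700, so the credit is $0.
Earned Income Credit: 4% of the $32,950 excess over $123,500 is $1,318; credit = $4,075 − $1,318 = $2,757.
Total: $1,540 + $225 + $0 + $2,757 = $4,522.

$4,522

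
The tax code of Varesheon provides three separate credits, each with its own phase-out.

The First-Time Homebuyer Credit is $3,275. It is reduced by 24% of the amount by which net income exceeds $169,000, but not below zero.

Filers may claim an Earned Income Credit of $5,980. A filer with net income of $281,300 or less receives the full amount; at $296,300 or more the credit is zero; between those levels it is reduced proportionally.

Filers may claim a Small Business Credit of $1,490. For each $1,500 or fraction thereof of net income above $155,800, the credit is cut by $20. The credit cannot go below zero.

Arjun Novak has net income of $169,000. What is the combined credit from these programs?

First-Time Homebuyer Credit: $169,000 is at or below the $169,000 threshold, so the full $3,275 applies.
Earned Income Credit: $169,000 is at or below the $281,300 threshold, so the full $5,980 applies.
Small Business Credit: income exceeds $155,800 by $13,200, which is 9 full-or-partial $1,500 increments; reduction = 9 × $20 = $180, leaving $1,310.
Total: $3,275 + $5,980 + $1,310 = $10,565.

$10,565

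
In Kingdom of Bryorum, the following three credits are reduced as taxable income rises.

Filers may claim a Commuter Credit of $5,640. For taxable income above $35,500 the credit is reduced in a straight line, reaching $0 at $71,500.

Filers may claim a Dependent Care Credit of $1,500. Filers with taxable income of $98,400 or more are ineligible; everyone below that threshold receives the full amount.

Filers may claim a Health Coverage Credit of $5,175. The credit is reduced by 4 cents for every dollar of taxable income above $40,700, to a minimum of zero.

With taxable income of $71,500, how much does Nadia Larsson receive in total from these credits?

Commuter Credit: $71,500 is at or above $71,500, so the credit is $0.
Dependent Care Credit: $71,500 is below the $98,400 cutoff, so the full $1,500 applies.
Health Coverage Credit: 4% of the $30,800 excess over $40,700 is $1,232; credit = $5,175 − $1,232 = $3,943.
Total: $0 + $1,500 + $3,943 = $5,443.

$5,443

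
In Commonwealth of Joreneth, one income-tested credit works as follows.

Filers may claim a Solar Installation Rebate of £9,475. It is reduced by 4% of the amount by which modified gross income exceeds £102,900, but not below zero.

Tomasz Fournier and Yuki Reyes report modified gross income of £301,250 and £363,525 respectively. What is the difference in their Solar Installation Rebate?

£1,541

Tomasz (£301,250): Solar Installation Rebate: 4% of the £198,350 excess over £102,900 is £7,934; credit = £9,475 − £7,934 = £1,541.
Yuki (£363,525): Solar Installation Rebate: 4% of the £260,625 excess over £102,900 is £10,425 ≥ base, so the credit is £0.
Difference: |£1,541 − £0| = £1,541.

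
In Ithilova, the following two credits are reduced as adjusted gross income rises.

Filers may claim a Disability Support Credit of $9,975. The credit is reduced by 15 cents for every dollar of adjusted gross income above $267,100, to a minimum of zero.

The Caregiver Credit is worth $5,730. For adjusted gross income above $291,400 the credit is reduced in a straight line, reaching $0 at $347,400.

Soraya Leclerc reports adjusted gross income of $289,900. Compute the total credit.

Disability Support Credit: 15% of the $22,800 excess over $267,100 is $3,420; credit = $9,975 − $3,420 = $6,555.
Caregiver Credit: $289,900 is at or below the $291,400 threshold, so the full $5,730 applies.
Total: $6,555 + $5,730 = $12,285.

$12,285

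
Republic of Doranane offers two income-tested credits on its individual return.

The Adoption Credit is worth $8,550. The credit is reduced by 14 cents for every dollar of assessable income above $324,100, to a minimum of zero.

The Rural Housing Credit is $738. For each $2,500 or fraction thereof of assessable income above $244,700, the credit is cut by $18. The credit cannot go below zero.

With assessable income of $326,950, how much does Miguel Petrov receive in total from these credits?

$8,295

Adoption Credit: 14% of the $2,850 excess over $324,100 is $399; credit = $8,550 − $399 = $8,151.
Rural Housing Credit: income exceeds $244,700 by $82,250, which is 33 full-or-partial $2,500 increments; reduction = 33 × $18 = $594, leaving $144.
Total: $8,151 + $144 = $8,295.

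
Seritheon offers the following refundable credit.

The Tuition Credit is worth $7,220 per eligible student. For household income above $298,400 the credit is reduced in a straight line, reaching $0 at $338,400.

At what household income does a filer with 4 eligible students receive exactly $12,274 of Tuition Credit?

Full credit = 4 × $7,220 = $28,880.
$12,274 is 12,274/28,880 of the full $28,880, so 16,606/28,880 of the $40,000 range has been used: income = $298,400 + $40,000 × 16,606/28,880 = $321,400.

$321,400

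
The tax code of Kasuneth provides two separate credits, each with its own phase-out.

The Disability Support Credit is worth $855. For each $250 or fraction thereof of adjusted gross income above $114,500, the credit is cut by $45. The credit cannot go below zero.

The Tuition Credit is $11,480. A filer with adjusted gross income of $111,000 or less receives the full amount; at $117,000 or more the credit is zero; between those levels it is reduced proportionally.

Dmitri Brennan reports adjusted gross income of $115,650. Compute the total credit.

Disability Support Credit: income exceeds $114,500 by $1,150, which is 5 full-or-partial $250 increments; reduction = 5 × $45 = $225, leaving $630.
Tuition Credit: $115,650 is $4,650 into a $6,000 phase-out range, leaving 1,350/6,000 of the credit: $11,480 × 1,350/6,000 = $2,583.
Total: $630 + $2,583 = $3,213.

$3,213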